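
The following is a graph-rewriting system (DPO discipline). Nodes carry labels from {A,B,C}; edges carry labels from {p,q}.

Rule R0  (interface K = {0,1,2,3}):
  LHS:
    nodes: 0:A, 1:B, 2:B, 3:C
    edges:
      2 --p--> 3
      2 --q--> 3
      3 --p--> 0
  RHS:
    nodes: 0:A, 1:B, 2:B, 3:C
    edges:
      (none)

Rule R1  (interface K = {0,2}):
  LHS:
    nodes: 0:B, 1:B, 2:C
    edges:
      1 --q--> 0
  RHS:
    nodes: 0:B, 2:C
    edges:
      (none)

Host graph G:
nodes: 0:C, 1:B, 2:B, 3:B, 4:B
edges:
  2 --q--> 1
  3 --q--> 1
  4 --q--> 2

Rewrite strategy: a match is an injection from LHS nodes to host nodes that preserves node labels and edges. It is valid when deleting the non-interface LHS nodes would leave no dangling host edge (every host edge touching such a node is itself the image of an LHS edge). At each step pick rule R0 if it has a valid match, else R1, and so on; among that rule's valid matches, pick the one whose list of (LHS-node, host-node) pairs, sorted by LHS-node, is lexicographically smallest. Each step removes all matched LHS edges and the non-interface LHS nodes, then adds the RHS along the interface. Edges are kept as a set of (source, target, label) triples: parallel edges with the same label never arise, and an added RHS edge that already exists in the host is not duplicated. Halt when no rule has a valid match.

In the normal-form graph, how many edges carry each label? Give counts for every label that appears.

Answer: (no edges)

Rewrite trace:
start.  V:5 E:3  edges: 2-q->1 3-q->1 4-q->2
1. fire R1 via {0↦1, 1↦3, 2↦0}  →  V:4 E:2  edges: 2-q->1 4-q->2
2. fire R1 via {0↦2, 1↦4, 2↦0}  →  V:3 E:1  edges: 2-q->1
3. fire R1 via {0↦1, 1↦2, 2↦0}  →  V:2 E:0  edges: ∅
final graph: no rule applies after step 3
NF edges: []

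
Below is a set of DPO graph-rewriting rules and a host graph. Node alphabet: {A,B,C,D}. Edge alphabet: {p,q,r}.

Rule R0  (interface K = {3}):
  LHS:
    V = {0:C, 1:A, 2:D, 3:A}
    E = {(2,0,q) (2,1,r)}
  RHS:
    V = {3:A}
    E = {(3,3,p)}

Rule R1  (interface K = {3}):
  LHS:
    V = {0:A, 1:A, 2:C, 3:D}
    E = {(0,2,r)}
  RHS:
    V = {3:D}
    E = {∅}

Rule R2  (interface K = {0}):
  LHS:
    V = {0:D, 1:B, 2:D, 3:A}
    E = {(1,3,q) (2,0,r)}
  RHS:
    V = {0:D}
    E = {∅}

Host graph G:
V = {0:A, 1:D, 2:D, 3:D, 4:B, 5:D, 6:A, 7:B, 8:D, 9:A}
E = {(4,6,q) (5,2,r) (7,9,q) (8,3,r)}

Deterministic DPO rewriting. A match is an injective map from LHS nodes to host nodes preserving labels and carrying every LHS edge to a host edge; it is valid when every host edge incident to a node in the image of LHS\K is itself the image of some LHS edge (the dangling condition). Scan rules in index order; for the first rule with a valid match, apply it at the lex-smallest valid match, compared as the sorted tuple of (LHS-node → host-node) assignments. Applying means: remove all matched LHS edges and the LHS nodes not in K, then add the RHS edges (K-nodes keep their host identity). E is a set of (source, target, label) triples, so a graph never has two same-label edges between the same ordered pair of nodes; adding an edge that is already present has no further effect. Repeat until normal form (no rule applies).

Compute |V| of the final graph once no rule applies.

Answer: 4

Rewrite trace:
initial: |V|=10 |E|=4  E = 4-q->6 5-r->2 7-q->9 8-r->3
step 1: apply R2 at {0↦2, 1↦4, 2↦5, 3↦6}  → |V|=7 |E|=2  E = 7-q->9 8-r->3
step 2: apply R2 at {0↦3, 1↦7, 2↦8, 3↦9}  → |V|=4 |E|=0  E = ∅
final graph: no rule applies after step 2
NF nodes: {0:A, 1:D, 2:D, 3:D}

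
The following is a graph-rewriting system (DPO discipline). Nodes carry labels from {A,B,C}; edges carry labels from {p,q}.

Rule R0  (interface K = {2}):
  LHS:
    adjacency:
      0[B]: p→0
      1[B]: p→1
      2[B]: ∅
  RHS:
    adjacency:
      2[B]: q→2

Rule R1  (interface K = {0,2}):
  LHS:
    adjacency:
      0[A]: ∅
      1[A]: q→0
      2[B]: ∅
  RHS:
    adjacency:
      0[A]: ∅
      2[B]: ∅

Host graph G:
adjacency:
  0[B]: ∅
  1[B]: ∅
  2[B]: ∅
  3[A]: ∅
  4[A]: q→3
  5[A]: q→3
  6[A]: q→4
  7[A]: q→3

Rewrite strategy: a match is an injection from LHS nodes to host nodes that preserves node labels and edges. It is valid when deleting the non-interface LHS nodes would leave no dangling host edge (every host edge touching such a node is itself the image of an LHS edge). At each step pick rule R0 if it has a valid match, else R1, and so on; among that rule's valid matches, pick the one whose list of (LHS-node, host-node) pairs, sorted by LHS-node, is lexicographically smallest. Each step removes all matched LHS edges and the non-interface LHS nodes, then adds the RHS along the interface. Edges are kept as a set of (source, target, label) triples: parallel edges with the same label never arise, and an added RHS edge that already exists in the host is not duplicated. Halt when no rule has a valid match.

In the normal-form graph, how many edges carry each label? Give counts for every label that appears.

start.  V:8 E:4  edges: 4-q->3 5-q->3 6-q->4 7-q->3
1. fire R1 via {0↦3, 1↦5, 2↦0}  →  V:7 E:3  edges: 4-q->3 6-q->4 7-q->3
2. fire R1 via {0↦3, 1↦7, 2↦0}  →  V:6 E:2  edges: 4-q->3 6-q->4
3. fire R1 via {0↦4, 1↦6, 2↦0}  →  V:5 E:1  edges: 4-q->3
4. fire R1 via {0↦3, 1↦4, 2↦0}  →  V:4 E:0  edges: ∅
normal form: no rule applies after step 4
NF edges: []

Answer: (no edges)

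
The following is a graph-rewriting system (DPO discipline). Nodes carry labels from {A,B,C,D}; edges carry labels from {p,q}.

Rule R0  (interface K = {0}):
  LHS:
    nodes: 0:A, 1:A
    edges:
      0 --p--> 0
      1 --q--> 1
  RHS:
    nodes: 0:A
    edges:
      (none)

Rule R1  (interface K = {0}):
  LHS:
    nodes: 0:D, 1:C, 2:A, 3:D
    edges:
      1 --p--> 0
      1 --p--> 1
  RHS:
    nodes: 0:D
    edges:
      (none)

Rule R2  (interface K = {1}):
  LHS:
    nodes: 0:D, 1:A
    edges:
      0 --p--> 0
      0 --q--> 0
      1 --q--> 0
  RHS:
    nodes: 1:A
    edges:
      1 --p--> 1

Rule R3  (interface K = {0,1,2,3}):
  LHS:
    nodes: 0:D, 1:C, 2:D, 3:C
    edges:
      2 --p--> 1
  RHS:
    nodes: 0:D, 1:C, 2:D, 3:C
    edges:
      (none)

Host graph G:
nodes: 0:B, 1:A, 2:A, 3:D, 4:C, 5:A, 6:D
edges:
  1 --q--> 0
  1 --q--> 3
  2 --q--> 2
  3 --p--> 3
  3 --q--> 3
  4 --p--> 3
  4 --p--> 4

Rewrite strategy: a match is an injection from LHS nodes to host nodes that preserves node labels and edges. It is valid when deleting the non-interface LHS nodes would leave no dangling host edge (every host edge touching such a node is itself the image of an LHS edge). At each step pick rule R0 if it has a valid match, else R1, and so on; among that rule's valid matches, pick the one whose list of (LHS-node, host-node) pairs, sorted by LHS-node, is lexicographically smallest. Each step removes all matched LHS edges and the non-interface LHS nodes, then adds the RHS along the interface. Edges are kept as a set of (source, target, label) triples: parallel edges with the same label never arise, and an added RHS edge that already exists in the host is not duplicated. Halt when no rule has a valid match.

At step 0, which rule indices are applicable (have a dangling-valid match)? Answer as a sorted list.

R0: no valid match — LHS pattern not found
R1: 1 valid match — {0↦3, 1↦4, 2↦5, 3↦6}
R2: no valid match — 1 raw match, all fail dangling condition
R3: no valid match — LHS pattern not found

Answer: [R1]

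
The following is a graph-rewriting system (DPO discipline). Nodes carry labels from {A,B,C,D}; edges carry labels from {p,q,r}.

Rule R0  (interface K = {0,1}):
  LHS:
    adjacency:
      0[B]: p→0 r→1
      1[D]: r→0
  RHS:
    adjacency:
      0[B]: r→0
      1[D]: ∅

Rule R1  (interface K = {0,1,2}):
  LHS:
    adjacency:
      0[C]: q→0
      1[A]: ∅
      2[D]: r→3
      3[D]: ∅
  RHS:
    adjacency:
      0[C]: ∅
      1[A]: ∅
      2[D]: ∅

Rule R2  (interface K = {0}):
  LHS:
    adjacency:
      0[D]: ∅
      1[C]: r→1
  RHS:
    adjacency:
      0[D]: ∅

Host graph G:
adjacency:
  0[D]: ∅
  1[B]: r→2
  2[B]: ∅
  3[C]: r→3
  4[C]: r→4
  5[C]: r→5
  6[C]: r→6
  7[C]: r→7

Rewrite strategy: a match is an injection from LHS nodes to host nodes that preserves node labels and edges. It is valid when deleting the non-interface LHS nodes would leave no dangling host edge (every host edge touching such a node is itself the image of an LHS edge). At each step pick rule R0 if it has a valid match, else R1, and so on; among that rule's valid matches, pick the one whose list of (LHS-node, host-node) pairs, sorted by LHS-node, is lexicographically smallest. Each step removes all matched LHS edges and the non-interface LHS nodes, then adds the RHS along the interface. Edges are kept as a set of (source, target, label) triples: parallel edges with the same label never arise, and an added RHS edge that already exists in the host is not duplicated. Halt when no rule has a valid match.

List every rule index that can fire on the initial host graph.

R0: no valid match — LHS pattern not found
R1: no valid match — LHS pattern not found
R2: 5 valid matches — {0↦0, 1↦3}, {0↦0, 1↦4}, {0↦0, 1↦5} (+2 more)

Answer: [R2]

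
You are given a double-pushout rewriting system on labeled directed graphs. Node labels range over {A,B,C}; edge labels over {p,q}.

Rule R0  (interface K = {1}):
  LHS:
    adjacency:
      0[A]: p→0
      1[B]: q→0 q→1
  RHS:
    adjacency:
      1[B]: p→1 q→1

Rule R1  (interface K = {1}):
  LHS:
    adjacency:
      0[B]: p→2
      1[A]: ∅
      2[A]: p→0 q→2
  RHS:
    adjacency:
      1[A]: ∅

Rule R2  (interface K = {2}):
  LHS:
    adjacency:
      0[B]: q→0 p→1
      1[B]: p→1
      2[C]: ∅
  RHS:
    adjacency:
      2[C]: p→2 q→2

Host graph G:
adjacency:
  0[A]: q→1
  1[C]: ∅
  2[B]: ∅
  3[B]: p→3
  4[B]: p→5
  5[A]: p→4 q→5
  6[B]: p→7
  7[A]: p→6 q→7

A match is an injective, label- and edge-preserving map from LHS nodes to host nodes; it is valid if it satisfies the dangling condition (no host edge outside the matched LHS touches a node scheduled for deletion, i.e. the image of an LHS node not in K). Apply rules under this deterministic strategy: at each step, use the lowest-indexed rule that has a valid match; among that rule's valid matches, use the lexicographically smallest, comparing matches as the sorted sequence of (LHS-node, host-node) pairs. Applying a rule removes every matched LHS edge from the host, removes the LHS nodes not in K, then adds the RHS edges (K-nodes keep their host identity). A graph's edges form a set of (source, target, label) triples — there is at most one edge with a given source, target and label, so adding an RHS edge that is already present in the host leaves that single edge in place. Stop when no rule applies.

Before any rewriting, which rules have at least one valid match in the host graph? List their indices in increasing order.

Answer: [R1]

Derivation:
R0: no valid match — LHS pattern not found
R1: 4 valid matches — {0↦4, 1↦0, 2↦5}, {0↦4, 1↦7, 2↦5}, {0↦6, 1↦0, 2↦7} (+1 more)
R2: no valid match — LHS pattern not found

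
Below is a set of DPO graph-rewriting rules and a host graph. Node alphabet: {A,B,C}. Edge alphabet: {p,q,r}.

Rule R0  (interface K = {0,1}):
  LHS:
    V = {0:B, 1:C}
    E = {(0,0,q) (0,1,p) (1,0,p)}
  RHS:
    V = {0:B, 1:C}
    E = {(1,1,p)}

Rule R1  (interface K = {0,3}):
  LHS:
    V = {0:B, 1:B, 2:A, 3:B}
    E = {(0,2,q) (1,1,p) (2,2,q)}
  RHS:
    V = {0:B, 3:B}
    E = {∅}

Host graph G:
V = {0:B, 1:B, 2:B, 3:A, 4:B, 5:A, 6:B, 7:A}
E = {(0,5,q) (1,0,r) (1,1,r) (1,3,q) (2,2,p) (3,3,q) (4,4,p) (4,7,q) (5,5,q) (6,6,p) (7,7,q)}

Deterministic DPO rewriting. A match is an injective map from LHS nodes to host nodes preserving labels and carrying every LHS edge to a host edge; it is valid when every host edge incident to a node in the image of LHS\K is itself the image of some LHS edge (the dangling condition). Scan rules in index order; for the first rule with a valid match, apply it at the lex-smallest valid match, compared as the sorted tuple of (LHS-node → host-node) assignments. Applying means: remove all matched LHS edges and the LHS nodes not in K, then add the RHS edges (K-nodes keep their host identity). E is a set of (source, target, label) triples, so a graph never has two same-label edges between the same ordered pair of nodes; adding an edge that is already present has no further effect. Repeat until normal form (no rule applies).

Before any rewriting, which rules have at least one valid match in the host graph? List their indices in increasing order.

Answer: [R1]

Steps:
R0: no valid match — LHS pattern not found
R1: 18 valid matches — {0↦0, 1↦2, 2↦5, 3↦1}, {0↦0, 1↦2, 2↦5, 3↦4}, {0↦0, 1↦2, 2↦5, 3↦6} (+15 more)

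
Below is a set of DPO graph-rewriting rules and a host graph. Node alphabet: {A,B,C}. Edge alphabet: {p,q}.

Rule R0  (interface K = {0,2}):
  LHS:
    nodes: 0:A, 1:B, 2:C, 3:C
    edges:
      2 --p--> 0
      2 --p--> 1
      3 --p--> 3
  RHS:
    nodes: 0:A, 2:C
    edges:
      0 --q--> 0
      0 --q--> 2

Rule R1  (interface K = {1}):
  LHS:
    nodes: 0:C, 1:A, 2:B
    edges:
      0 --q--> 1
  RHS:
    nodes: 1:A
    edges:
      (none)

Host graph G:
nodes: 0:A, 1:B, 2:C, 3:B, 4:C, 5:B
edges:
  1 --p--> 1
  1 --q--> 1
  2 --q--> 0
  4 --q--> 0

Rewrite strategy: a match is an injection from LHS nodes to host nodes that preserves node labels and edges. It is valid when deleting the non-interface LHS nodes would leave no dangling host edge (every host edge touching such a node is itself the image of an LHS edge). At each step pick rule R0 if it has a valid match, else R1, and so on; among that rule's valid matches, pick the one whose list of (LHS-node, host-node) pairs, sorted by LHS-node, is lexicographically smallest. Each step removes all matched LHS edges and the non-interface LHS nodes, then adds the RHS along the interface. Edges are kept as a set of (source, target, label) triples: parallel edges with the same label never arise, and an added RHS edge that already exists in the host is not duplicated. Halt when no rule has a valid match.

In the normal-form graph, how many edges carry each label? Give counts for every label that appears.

start.  V:6 E:4  edges: 1-p->1 1-q->1 2-q->0 4-q->0
1. fire R1 via {0↦2, 1↦0, 2↦3}  →  V:4 E:3  edges: 1-p->1 1-q->1 4-q->0
2. fire R1 via {0↦4, 1↦0, 2↦5}  →  V:2 E:2  edges: 1-p->1 1-q->1
halt: no rule applies after step 2
NF edges: [(1, 1, 'p'), (1, 1, 'q')]

Answer: p:1 q:1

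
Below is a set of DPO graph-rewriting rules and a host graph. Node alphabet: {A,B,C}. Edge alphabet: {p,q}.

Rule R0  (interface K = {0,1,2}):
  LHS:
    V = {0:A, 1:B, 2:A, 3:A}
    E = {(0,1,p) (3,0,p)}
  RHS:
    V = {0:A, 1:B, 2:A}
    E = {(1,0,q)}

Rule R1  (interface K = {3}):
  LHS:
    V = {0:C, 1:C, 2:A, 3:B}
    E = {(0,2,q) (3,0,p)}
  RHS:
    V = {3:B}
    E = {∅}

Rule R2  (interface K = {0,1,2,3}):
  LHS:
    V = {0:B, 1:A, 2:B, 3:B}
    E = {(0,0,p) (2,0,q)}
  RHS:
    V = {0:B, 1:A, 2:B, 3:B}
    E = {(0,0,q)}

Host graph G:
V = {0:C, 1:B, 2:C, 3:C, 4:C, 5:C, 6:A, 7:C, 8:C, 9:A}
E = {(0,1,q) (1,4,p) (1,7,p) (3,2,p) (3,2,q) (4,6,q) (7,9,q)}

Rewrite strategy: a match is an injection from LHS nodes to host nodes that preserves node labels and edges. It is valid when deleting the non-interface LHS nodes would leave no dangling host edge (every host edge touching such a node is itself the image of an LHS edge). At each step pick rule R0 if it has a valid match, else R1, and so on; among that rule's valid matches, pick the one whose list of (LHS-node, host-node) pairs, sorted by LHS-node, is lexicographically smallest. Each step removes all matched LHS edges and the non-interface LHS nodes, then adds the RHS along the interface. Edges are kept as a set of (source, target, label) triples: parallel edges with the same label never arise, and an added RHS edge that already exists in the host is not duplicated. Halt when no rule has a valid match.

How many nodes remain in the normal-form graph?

initial: |V|=10 |E|=7  E = 0-q->1 1-p->4 1-p->7 3-p->2 3-q->2 4-q->6 7-q->9
step 1: apply R1 at {0↦4, 1↦5, 2↦6, 3↦1}  → |V|=7 |E|=5  E = 0-q->1 1-p->7 3-p->2 3-q->2 7-q->9
step 2: apply R1 at {0↦7, 1↦8, 2↦9, 3↦1}  → |V|=4 |E|=3  E = 0-q->1 3-p->2 3-q->2
normal form: no rule applies after step 2
NF nodes: {0:C, 1:B, 2:C, 3:C}

Answer: 4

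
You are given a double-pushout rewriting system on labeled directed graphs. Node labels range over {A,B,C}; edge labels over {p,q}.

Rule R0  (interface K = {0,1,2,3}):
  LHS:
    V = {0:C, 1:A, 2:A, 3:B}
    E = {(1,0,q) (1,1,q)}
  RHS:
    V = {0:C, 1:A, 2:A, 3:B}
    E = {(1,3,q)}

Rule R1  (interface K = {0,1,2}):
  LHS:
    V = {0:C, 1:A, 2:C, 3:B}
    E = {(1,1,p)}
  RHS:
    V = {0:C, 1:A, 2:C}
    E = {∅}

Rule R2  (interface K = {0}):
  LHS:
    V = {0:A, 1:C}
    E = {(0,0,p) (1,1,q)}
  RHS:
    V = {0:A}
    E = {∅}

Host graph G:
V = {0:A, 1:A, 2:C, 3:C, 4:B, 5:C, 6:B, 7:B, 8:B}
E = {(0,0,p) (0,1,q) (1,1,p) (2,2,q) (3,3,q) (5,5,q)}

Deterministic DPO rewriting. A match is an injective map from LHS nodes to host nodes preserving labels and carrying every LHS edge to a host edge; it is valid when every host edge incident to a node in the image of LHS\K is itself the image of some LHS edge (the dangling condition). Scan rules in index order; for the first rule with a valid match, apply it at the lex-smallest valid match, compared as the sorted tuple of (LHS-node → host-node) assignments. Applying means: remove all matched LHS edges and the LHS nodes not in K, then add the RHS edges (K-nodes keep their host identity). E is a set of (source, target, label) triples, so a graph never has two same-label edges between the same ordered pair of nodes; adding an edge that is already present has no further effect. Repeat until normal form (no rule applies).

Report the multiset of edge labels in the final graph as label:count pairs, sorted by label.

[0] host  ⇒  9 nodes, 6 edges  {0-p->0 0-q->1 1-p->1 2-q->2 3-q->3 5-q->5}
[1] R1 @ {0↦2, 1↦0, 2↦3, 3↦4}  ⇒  8 nodes, 5 edges  {0-q->1 1-p->1 2-q->2 3-q->3 5-q->5}
[2] R1 @ {0↦2, 1↦1, 2↦3, 3↦6}  ⇒  7 nodes, 4 edges  {0-q->1 2-q->2 3-q->3 5-q->5}
final graph: no rule applies after step 2
NF edges: [(0, 1, 'q'), (2, 2, 'q'), (3, 3, 'q'), (5, 5, 'q')]

Answer: q:4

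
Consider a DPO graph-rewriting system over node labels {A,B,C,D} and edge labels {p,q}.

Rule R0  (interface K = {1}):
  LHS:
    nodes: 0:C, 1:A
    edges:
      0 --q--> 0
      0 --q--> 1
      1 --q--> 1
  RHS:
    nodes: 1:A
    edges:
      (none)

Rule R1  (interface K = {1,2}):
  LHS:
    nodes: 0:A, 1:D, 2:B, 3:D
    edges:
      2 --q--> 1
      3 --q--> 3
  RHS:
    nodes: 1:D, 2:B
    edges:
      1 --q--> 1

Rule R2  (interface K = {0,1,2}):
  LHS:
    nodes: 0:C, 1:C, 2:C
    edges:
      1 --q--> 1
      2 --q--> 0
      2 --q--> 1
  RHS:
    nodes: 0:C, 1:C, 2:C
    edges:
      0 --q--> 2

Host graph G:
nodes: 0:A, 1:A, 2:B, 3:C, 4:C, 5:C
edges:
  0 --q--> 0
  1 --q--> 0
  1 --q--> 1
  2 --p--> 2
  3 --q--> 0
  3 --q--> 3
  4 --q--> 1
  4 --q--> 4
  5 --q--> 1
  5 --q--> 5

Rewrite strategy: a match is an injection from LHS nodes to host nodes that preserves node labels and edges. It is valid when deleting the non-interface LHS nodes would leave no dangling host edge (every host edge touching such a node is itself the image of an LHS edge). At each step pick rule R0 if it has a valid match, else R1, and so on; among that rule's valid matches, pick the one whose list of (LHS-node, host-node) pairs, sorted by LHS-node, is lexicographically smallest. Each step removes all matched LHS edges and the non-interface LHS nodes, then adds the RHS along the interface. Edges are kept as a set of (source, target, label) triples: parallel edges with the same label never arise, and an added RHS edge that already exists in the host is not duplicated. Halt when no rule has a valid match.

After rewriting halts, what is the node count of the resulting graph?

initial: |V|=6 |E|=10  E = 0-q->0 1-q->0 1-q->1 2-p->2 3-q->0 3-q->3 4-q->1 4-q->4 5-q->1 5-q->5
step 1: apply R0 at {0↦3, 1↦0}  → |V|=5 |E|=7  E = 1-q->0 1-q->1 2-p->2 4-q->1 4-q->4 5-q->1 5-q->5
step 2: apply R0 at {0↦4, 1↦1}  → |V|=4 |E|=4  E = 1-q->0 2-p->2 5-q->1 5-q->5
final graph: no rule applies after step 2
NF nodes: {0:A, 1:A, 2:B, 5:C}

Answer: 4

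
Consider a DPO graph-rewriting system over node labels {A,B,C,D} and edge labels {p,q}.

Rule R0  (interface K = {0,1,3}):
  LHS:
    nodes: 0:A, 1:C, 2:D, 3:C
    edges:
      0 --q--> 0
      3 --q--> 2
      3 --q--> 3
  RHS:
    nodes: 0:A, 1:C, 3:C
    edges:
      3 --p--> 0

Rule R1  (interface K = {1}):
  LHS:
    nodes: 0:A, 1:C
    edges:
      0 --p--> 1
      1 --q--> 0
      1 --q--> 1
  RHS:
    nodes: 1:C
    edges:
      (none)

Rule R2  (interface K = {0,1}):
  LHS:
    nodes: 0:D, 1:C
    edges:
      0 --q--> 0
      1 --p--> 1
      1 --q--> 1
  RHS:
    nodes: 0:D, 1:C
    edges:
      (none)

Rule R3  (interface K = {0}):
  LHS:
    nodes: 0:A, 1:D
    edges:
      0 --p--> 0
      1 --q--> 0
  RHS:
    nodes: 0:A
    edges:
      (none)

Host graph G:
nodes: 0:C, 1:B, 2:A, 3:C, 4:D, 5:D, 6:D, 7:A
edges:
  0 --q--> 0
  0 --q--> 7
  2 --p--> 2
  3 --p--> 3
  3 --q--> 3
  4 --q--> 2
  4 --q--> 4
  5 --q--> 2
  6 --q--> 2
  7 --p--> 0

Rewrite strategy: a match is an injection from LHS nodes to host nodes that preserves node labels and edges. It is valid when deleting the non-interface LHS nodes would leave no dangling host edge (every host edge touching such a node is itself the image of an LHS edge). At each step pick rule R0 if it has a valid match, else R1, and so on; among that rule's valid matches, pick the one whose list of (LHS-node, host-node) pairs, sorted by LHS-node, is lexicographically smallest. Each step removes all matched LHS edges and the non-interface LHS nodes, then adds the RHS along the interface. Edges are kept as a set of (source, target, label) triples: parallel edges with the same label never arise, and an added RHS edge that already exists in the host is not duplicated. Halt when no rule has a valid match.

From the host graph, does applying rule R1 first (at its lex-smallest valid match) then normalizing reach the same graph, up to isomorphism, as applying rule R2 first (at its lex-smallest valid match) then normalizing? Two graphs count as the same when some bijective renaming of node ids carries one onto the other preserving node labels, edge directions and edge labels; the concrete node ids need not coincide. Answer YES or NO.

Answer: YES

Rewrite trace:
branch R1-first: apply at {0↦7, 1↦0} → |E|=7, then 2 more step(s) → NF |V|=6 |E|=2 V={0:C, 1:B, 2:A, 3:C, 5:D, 6:D} E=5-q->2 6-q->2
branch R2-first: apply at {0↦4, 1↦3} → |E|=7, then 2 more step(s) → NF |V|=6 |E|=2 V={0:C, 1:B, 2:A, 3:C, 5:D, 6:D} E=5-q->2 6-q->2
graphs isomorphic (equal up to label-preserving node renaming)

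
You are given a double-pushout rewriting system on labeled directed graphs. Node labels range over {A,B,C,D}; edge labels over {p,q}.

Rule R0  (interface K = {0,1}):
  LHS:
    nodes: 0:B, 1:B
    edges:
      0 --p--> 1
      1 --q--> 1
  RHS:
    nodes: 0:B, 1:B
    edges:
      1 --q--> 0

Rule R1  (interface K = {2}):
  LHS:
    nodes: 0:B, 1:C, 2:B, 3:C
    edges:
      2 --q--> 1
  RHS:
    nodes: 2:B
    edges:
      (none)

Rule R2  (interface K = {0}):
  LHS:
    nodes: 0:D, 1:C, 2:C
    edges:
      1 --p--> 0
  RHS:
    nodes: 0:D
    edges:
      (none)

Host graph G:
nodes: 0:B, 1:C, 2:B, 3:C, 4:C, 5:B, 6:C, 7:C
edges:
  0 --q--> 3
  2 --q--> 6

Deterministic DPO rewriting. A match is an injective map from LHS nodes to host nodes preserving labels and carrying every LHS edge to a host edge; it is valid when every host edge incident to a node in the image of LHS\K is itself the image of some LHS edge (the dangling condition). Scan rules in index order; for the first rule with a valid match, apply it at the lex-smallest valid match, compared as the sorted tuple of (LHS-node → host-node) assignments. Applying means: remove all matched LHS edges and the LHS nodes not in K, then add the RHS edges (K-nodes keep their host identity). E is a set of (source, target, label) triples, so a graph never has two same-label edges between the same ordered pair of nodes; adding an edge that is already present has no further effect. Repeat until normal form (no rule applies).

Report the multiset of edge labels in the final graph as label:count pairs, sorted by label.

Answer: (no edges)

Derivation:
start.  V:8 E:2  edges: 0-q->3 2-q->6
1. fire R1 via {0↦5, 1↦3, 2↦0, 3↦1}  →  V:5 E:1  edges: 2-q->6
2. fire R1 via {0↦0, 1↦6, 2↦2, 3↦4}  →  V:2 E:0  edges: ∅
halt: no rule applies after step 2
NF edges: []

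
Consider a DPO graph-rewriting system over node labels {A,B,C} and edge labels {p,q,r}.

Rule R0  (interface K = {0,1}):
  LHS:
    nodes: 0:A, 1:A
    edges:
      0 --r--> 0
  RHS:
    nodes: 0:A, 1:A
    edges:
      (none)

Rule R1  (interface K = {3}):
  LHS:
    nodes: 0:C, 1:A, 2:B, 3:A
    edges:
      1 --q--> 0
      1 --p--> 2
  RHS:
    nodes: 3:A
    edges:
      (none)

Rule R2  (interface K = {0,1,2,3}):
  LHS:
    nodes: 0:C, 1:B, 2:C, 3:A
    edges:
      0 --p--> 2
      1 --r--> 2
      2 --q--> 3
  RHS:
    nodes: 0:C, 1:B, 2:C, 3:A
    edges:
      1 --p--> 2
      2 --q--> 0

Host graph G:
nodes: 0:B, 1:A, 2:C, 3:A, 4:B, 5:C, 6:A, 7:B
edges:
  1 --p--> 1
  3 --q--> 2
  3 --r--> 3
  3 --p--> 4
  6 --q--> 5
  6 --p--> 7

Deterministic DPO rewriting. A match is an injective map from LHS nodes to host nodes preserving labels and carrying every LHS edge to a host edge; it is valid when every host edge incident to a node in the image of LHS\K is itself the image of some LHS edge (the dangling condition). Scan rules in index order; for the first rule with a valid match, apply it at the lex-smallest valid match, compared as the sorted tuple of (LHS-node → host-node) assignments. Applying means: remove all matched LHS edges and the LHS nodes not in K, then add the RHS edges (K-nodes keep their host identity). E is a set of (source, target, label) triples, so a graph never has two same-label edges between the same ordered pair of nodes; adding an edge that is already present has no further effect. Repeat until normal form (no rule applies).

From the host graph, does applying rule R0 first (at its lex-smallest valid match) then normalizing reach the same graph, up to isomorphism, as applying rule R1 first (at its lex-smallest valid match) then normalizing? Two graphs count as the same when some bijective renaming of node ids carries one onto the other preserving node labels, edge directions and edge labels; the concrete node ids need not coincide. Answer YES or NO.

branch R0-first: apply at {0↦3, 1↦1} → |E|=5, then 2 more step(s) → NF |V|=2 |E|=1 V={0:B, 1:A} E=1-p->1
branch R1-first: apply at {0↦5, 1↦6, 2↦7, 3↦1} → |E|=4, then 2 more step(s) → NF |V|=2 |E|=1 V={0:B, 1:A} E=1-p->1
graphs isomorphic (equal up to label-preserving node renaming)

Answer: YES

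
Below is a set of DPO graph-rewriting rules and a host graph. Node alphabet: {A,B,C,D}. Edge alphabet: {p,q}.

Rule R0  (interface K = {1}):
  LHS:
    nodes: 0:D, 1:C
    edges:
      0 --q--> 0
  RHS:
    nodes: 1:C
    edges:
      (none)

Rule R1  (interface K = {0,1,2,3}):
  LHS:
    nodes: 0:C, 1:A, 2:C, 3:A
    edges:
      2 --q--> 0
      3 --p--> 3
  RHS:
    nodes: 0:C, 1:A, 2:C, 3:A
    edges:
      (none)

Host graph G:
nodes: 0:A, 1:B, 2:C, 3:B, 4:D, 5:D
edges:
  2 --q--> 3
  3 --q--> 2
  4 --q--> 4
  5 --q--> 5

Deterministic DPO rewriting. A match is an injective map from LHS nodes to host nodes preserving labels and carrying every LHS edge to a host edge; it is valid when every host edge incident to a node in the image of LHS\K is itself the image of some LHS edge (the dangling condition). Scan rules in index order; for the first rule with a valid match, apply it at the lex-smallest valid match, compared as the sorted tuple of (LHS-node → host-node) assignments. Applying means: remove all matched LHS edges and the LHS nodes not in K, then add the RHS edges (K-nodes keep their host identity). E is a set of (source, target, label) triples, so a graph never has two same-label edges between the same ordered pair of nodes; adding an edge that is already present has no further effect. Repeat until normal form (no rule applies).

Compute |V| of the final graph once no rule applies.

Answer: 4

Derivation:
initial: |V|=6 |E|=4  E = 2-q->3 3-q->2 4-q->4 5-q->5
step 1: apply R0 at {0↦4, 1↦2}  → |V|=5 |E|=3  E = 2-q->3 3-q->2 5-q->5
step 2: apply R0 at {0↦5, 1↦2}  → |V|=4 |E|=2  E = 2-q->3 3-q->2
halt: no rule applies after step 2
NF nodes: {0:A, 1:B, 2:C, 3:B}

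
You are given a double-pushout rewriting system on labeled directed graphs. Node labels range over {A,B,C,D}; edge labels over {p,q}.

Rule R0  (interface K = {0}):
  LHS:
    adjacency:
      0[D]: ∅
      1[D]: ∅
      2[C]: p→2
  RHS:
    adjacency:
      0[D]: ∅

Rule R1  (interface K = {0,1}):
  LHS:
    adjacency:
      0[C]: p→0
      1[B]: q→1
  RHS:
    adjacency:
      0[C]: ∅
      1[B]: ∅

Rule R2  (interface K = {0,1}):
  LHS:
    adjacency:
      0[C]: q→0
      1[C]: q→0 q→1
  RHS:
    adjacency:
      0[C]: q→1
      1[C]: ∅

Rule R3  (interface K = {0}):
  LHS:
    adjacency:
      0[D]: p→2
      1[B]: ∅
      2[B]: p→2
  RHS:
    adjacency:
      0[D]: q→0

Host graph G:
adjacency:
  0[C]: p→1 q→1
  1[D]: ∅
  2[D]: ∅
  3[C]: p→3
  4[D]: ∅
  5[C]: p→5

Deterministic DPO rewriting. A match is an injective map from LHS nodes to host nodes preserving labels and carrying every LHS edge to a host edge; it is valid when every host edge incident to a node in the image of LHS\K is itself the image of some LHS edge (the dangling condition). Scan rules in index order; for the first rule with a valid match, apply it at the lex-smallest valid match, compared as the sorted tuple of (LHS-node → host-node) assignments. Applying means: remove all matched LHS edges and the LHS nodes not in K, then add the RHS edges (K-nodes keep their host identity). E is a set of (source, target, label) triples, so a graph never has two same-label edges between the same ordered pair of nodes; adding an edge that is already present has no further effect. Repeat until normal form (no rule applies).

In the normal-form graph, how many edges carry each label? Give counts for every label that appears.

start.  V:6 E:4  edges: 0-p->1 0-q->1 3-p->3 5-p->5
1. fire R0 via {0↦1, 1↦2, 2↦3}  →  V:4 E:3  edges: 0-p->1 0-q->1 5-p->5
2. fire R0 via {0↦1, 1↦4, 2↦5}  →  V:2 E:2  edges: 0-p->1 0-q->1
halt: no rule applies after step 2
NF edges: [(0, 1, 'p'), (0, 1, 'q')]

Answer: p:1 q:1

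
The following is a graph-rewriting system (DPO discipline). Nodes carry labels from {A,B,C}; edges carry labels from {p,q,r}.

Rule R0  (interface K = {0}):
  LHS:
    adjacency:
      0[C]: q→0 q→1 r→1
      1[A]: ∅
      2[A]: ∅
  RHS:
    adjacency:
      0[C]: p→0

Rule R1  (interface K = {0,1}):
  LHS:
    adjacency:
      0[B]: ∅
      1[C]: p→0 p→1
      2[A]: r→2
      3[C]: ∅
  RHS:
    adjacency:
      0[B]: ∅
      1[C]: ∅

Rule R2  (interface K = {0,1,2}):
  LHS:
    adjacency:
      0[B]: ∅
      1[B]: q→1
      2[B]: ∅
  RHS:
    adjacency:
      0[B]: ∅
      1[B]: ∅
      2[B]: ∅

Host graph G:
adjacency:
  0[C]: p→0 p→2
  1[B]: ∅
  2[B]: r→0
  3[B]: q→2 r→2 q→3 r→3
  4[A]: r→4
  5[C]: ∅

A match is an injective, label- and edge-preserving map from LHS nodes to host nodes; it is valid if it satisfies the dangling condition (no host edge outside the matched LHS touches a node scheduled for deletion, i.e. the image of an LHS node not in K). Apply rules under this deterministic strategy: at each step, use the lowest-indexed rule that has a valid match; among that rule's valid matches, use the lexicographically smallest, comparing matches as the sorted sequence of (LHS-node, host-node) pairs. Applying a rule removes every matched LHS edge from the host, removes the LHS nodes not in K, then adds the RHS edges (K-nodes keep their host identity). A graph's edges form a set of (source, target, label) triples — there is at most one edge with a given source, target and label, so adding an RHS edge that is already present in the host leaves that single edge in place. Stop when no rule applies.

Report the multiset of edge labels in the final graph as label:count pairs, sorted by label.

start.  V:6 E:8  edges: 0-p->0 0-p->2 2-r->0 3-q->2 3-r->2 3-q->3 3-r->3 4-r->4
1. fire R1 via {0↦2, 1↦0, 2↦4, 3↦5}  →  V:4 E:5  edges: 2-r->0 3-q->2 3-r->2 3-q->3 3-r->3
2. fire R2 via {0↦1, 1↦3, 2↦2}  →  V:4 E:4  edges: 2-r->0 3-q->2 3-r->2 3-r->3
halt: no rule applies after step 2
NF edges: [(2, 0, 'r'), (3, 2, 'q'), (3, 2, 'r'), (3, 3, 'r')]

Answer: q:1 r:3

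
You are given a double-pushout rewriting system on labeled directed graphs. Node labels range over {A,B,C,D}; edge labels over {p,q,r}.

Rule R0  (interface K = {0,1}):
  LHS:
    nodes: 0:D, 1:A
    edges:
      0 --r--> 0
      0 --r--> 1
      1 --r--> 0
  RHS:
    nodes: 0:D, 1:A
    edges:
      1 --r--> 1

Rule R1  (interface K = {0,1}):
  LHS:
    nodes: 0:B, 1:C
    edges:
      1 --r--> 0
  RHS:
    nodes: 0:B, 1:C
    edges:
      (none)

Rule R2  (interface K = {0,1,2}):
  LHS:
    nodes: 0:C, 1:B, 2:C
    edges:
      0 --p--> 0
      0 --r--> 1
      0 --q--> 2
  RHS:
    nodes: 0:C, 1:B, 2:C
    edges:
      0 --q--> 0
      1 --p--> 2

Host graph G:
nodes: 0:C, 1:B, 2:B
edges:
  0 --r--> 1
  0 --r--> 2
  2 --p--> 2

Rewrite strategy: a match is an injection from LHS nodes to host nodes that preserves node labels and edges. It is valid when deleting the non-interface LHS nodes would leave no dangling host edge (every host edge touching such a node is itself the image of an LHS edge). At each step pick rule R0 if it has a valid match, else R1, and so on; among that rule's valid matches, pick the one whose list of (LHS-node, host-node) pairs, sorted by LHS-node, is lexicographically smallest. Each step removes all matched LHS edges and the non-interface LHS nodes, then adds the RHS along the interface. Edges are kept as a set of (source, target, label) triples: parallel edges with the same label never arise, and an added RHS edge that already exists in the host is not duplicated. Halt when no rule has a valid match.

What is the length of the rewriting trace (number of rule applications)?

[0] host  ⇒  3 nodes, 3 edges  {0-r->1 0-r->2 2-p->2}
[1] R1 @ {0↦1, 1↦0}  ⇒  3 nodes, 2 edges  {0-r->2 2-p->2}
[2] R1 @ {0↦2, 1↦0}  ⇒  3 nodes, 1 edges  {2-p->2}
halt: no rule applies after step 2

Answer: 2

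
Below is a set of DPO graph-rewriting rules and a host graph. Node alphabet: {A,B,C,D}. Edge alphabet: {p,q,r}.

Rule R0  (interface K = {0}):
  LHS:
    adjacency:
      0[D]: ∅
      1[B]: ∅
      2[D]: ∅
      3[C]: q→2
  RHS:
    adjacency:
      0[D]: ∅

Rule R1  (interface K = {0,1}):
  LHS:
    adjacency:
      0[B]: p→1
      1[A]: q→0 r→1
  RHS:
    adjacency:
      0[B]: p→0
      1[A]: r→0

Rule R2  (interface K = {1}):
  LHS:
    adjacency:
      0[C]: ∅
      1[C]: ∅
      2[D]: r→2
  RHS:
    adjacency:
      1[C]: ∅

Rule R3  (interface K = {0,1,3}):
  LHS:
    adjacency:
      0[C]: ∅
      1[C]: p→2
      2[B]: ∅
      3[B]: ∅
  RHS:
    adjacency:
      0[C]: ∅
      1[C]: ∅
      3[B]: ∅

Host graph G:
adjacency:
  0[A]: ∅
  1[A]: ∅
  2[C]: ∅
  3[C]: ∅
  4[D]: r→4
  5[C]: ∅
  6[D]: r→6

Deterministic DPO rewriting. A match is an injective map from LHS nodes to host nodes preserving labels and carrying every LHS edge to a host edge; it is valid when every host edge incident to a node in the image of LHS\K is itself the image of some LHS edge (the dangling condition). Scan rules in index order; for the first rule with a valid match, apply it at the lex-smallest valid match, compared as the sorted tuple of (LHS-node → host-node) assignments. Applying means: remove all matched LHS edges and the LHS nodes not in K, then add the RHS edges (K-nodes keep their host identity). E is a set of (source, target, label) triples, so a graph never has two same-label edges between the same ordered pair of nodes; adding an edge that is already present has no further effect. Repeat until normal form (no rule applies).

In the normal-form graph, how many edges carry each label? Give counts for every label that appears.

Answer: (no edges)

Derivation:
[0] host  ⇒  7 nodes, 2 edges  {4-r->4 6-r->6}
[1] R2 @ {0↦2, 1↦3, 2↦4}  ⇒  5 nodes, 1 edges  {6-r->6}
[2] R2 @ {0↦3, 1↦5, 2↦6}  ⇒  3 nodes, 0 edges  {∅}
normal form: no rule applies after step 2
NF edges: []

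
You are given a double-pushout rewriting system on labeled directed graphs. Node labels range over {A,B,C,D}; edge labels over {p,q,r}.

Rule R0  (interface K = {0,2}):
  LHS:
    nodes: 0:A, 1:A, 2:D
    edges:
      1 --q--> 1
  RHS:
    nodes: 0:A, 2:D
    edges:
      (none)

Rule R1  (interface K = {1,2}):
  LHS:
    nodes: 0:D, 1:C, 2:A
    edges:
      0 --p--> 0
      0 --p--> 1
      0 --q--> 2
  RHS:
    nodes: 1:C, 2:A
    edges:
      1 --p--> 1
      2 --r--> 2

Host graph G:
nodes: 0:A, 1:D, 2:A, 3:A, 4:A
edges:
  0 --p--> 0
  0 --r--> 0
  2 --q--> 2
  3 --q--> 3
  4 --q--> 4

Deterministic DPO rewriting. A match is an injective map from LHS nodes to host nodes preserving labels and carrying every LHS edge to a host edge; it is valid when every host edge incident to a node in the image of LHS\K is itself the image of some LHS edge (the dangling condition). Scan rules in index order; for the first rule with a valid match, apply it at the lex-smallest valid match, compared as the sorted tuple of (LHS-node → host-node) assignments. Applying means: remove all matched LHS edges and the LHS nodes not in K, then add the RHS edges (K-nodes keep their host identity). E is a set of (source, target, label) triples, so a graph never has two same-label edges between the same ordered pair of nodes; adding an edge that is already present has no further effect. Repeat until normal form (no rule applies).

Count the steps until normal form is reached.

Answer: 3

Steps:
[0] host  ⇒  5 nodes, 5 edges  {0-p->0 0-r->0 2-q->2 3-q->3 4-q->4}
[1] R0 @ {0↦0, 1↦2, 2↦1}  ⇒  4 nodes, 4 edges  {0-p->0 0-r->0 3-q->3 4-q->4}
[2] R0 @ {0↦0, 1↦3, 2↦1}  ⇒  3 nodes, 3 edges  {0-p->0 0-r->0 4-q->4}
[3] R0 @ {0↦0, 1↦4, 2↦1}  ⇒  2 nodes, 2 edges  {0-p->0 0-r->0}
halt: no rule applies after step 3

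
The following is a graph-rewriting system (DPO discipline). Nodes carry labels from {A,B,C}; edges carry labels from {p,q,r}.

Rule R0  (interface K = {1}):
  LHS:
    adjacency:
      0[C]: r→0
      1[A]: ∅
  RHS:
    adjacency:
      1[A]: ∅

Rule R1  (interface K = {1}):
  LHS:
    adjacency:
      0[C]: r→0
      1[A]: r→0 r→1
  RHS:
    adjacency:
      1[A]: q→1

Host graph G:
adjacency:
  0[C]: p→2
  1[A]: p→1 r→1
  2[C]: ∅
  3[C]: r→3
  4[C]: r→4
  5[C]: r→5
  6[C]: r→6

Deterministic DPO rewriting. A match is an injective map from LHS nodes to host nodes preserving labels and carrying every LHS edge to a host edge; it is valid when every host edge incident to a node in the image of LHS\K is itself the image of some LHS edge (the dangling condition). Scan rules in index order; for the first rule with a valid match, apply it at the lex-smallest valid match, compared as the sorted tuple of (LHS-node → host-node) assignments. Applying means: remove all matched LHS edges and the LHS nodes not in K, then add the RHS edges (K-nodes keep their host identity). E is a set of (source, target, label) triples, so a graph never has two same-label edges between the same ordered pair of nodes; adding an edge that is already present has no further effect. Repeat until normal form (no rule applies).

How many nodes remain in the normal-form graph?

Answer: 3

Rewrite trace:
[0] host  ⇒  7 nodes, 7 edges  {0-p->2 1-p->1 1-r->1 3-r->3 4-r->4 5-r->5 6-r->6}
[1] R0 @ {0↦3, 1↦1}  ⇒  6 nodes, 6 edges  {0-p->2 1-p->1 1-r->1 4-r->4 5-r->5 6-r->6}
[2] R0 @ {0↦4, 1↦1}  ⇒  5 nodes, 5 edges  {0-p->2 1-p->1 1-r->1 5-r->5 6-r->6}
[3] R0 @ {0↦5, 1↦1}  ⇒  4 nodes, 4 edges  {0-p->2 1-p->1 1-r->1 6-r->6}
[4] R0 @ {0↦6, 1↦1}  ⇒  3 nodes, 3 edges  {0-p->2 1-p->1 1-r->1}
final graph: no rule applies after step 4
NF nodes: {0:C, 1:A, 2:C}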